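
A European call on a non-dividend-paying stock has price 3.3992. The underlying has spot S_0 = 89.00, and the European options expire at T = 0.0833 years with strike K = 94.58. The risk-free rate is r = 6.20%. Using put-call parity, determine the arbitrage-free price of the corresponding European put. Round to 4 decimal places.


Put-call parity: C - P = S_0 * exp(-qT) - K * exp(-rT).
S_0 * exp(-qT) = 89.0000 * 1.00000000 = 89.00000000
K * exp(-rT) = 94.5800 * 0.99484871 = 94.09279133
P = C - S*exp(-qT) + K*exp(-rT)
P = 3.3992 - 89.00000000 + 94.09279133 = 8.4920

Answer: Put price = 8.4920


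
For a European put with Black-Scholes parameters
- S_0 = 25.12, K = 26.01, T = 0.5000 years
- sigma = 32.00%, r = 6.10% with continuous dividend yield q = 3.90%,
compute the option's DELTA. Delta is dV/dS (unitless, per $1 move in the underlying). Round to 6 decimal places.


d1 = 0.0078809797; d2 = -0.2183931903
phi(d1) = 0.3989298915; exp(-qT) = 0.9806888952; exp(-rT) = 0.9699604321
N(-d1) = 0.4968559765
Delta = -exp(-qT) * N(-d1) = -0.9806888952 * 0.4968559765 = -0.487261

Answer: Delta = -0.487261


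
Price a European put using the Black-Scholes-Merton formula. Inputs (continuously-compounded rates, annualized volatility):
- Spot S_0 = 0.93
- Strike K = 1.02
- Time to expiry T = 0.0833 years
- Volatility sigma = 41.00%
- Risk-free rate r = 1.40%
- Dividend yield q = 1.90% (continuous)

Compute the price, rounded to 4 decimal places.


Answer: Price = 0.1045

Derivation:
d1 = (ln(S/K) + (r - q + 0.5*sigma^2) * T) / (sigma * sqrt(T)) = -0.72497410
d2 = d1 - sigma * sqrt(T) = -0.84330723
exp(-rT) = 0.99883448; exp(-qT) = 0.99841855
P = K * exp(-rT) * N(-d2) - S_0 * exp(-qT) * N(-d1)
N(-d1) = 0.76576604; N(-d2) = 0.80047168
P = 1.0200 * 0.99883448 * 0.80047168 - 0.9300 * 0.99841855 * 0.76576604 = 0.1045


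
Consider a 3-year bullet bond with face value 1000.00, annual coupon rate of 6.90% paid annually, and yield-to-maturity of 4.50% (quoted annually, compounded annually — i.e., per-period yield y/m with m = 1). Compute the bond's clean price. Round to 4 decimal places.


Answer: Price = 1065.9751

Derivation:
Coupon per period c = face * coupon_rate / m = 69.000000
Periods per year m = 1; per-period yield y/m = 0.045000
Number of cashflows N = 3
Cashflows (t years, CF_t, discount factor 1/(1+y/m)^(m*t), PV):
  t = 1.0000: CF_t = 69.000000, DF = 0.956938, PV = 66.028708
  t = 2.0000: CF_t = 69.000000, DF = 0.915730, PV = 63.185367
  t = 3.0000: CF_t = 1069.000000, DF = 0.876297, PV = 936.761070
Price P = sum_t PV_t = 1065.975145


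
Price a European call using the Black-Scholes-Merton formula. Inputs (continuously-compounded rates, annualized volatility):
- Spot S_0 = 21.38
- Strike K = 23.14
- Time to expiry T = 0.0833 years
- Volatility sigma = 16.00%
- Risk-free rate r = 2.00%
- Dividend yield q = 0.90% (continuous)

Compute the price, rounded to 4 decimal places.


Answer: Price = 0.0191

Derivation:
d1 = (ln(S/K) + (r - q + 0.5*sigma^2) * T) / (sigma * sqrt(T)) = -1.67012362
d2 = d1 - sigma * sqrt(T) = -1.71630240
exp(-rT) = 0.99833539; exp(-qT) = 0.99925058
C = S_0 * exp(-qT) * N(d1) - K * exp(-rT) * N(d2)
N(d1) = 0.04744745; N(d2) = 0.04305335
C = 21.3800 * 0.99925058 * 0.04744745 - 23.1400 * 0.99833539 * 0.04305335 = 0.0191


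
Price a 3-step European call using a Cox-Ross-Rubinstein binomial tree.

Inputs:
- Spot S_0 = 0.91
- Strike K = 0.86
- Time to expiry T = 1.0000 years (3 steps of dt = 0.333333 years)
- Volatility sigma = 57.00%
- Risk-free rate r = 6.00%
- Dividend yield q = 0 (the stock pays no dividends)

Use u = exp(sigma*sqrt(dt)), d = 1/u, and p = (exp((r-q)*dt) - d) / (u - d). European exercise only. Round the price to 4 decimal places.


Answer: Price = V(0,0) = 0.2614

Derivation:
dt = T/N = 0.333333
u = exp(sigma*sqrt(dt)) = 1.389702; d = 1/u = 0.719579
p = (exp((r-q)*dt) - d) / (u - d) = 0.448608
Discount per step: exp(-r*dt) = 0.980199
Stock lattice S(k, i) with i counting down-moves:
  k=0: S(0,0) = 0.9100
  k=1: S(1,0) = 1.2646; S(1,1) = 0.6548
  k=2: S(2,0) = 1.7575; S(2,1) = 0.9100; S(2,2) = 0.4712
  k=3: S(3,0) = 2.4423; S(3,1) = 1.2646; S(3,2) = 0.6548; S(3,3) = 0.3391
Terminal payoffs V(N, i) = max(S_T - K, 0):
  V(3,0) = 1.582344; V(3,1) = 0.404629; V(3,2) = 0.000000; V(3,3) = 0.000000
Backward induction: V(k, i) = exp(-r*dt) * [p * V(k+1, i) + (1-p) * V(k+1, i+1)].
  V(2,0) = exp(-r*dt) * [p*1.582344 + (1-p)*0.404629] = 0.914487
  V(2,1) = exp(-r*dt) * [p*0.404629 + (1-p)*0.000000] = 0.177925
  V(2,2) = exp(-r*dt) * [p*0.000000 + (1-p)*0.000000] = 0.000000
  V(1,0) = exp(-r*dt) * [p*0.914487 + (1-p)*0.177925] = 0.498287
  V(1,1) = exp(-r*dt) * [p*0.177925 + (1-p)*0.000000] = 0.078238
  V(0,0) = exp(-r*dt) * [p*0.498287 + (1-p)*0.078238] = 0.261395


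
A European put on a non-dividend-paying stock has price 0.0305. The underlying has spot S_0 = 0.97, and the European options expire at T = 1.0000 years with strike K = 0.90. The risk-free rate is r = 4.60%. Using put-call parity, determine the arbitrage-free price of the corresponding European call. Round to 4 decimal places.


Put-call parity: C - P = S_0 * exp(-qT) - K * exp(-rT).
S_0 * exp(-qT) = 0.9700 * 1.00000000 = 0.97000000
K * exp(-rT) = 0.9000 * 0.95504196 = 0.85953777
C = P + S*exp(-qT) - K*exp(-rT)
C = 0.0305 + 0.97000000 - 0.85953777 = 0.1410

Answer: Call price = 0.1410


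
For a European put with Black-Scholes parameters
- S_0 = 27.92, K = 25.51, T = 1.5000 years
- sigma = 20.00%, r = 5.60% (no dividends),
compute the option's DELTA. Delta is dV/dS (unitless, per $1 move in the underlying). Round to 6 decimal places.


d1 = 0.8339399924; d2 = 0.5889910181
phi(d1) = 0.2817693393; exp(-qT) = 1.0000000000; exp(-rT) = 0.9194312561
N(-d1) = 0.2021573998
Delta = -exp(-qT) * N(-d1) = -1.0000000000 * 0.2021573998 = -0.202157

Answer: Delta = -0.202157


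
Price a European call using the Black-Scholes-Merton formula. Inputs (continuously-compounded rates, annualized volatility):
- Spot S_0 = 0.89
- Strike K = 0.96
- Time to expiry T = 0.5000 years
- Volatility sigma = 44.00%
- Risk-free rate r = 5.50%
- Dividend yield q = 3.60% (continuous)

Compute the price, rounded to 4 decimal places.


d1 = (ln(S/K) + (r - q + 0.5*sigma^2) * T) / (sigma * sqrt(T)) = -0.05724936
d2 = d1 - sigma * sqrt(T) = -0.36837635
exp(-rT) = 0.97287468; exp(-qT) = 0.98216103
C = S_0 * exp(-qT) * N(d1) - K * exp(-rT) * N(d2)
N(d1) = 0.47717328; N(d2) = 0.35629632
C = 0.8900 * 0.98216103 * 0.47717328 - 0.9600 * 0.97287468 * 0.35629632 = 0.0843

Answer: Price = 0.0843


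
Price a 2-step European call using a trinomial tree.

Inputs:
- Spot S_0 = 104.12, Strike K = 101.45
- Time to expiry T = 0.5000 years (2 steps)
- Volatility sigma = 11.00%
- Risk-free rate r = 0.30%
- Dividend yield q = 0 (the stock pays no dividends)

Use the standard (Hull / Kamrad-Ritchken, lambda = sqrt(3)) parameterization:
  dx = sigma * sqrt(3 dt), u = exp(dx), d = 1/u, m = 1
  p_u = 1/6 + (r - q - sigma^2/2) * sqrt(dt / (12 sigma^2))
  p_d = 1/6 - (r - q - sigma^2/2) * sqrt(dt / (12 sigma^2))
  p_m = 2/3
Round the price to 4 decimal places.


dt = T/N = 0.250000; dx = sigma*sqrt(3*dt) = 0.095263
u = exp(dx) = 1.099948; d = 1/u = 0.909134
p_u = 0.162665, p_m = 0.666667, p_d = 0.170669
Discount per step: exp(-r*dt) = 0.999250
Stock lattice S(k, j) with j the centered position index:
  k=0: S(0,+0) = 104.1200
  k=1: S(1,-1) = 94.6590; S(1,+0) = 104.1200; S(1,+1) = 114.5266
  k=2: S(2,-2) = 86.0577; S(2,-1) = 94.6590; S(2,+0) = 104.1200; S(2,+1) = 114.5266; S(2,+2) = 125.9733
Terminal payoffs V(N, j) = max(S_T - K, 0):
  V(2,-2) = 0.000000; V(2,-1) = 0.000000; V(2,+0) = 2.670000; V(2,+1) = 13.076573; V(2,+2) = 24.523261
Backward induction: V(k, j) = exp(-r*dt) * [p_u * V(k+1, j+1) + p_m * V(k+1, j) + p_d * V(k+1, j-1)]
  V(1,-1) = exp(-r*dt) * [p_u*2.670000 + p_m*0.000000 + p_d*0.000000] = 0.433989
  V(1,+0) = exp(-r*dt) * [p_u*13.076573 + p_m*2.670000 + p_d*0.000000] = 3.904166
  V(1,+1) = exp(-r*dt) * [p_u*24.523261 + p_m*13.076573 + p_d*2.670000] = 13.152599
  V(0,+0) = exp(-r*dt) * [p_u*13.152599 + p_m*3.904166 + p_d*0.433989] = 4.812697

Answer: Price = V(0,0) = 4.8127


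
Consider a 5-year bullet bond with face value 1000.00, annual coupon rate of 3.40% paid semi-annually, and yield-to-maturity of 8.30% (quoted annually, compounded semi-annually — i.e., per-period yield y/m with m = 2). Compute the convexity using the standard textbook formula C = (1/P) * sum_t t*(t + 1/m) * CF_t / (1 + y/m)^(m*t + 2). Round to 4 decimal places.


Answer: Convexity = 22.6027

Derivation:
Coupon per period c = face * coupon_rate / m = 17.000000
Periods per year m = 2; per-period yield y/m = 0.041500
Number of cashflows N = 10
Cashflows (t years, CF_t, discount factor 1/(1+y/m)^(m*t), PV):
  t = 0.5000: CF_t = 17.000000, DF = 0.960154, PV = 16.322612
  t = 1.0000: CF_t = 17.000000, DF = 0.921895, PV = 15.672215
  t = 1.5000: CF_t = 17.000000, DF = 0.885161, PV = 15.047734
  t = 2.0000: CF_t = 17.000000, DF = 0.849890, PV = 14.448136
  t = 2.5000: CF_t = 17.000000, DF = 0.816025, PV = 13.872430
  t = 3.0000: CF_t = 17.000000, DF = 0.783510, PV = 13.319664
  t = 3.5000: CF_t = 17.000000, DF = 0.752290, PV = 12.788924
  t = 4.0000: CF_t = 17.000000, DF = 0.722314, PV = 12.279332
  t = 4.5000: CF_t = 17.000000, DF = 0.693532, PV = 11.790045
  t = 5.0000: CF_t = 1017.000000, DF = 0.665897, PV = 677.217559
Price P = sum_t PV_t = 802.758650
Convexity numerator sum_t t*(t + 1/m) * CF_t / (1+y/m)^(m*t + 2):
  t = 0.5000: term = 7.523867
  t = 1.0000: term = 21.672204
  t = 1.5000: term = 41.617291
  t = 2.0000: term = 66.598321
  t = 2.5000: term = 95.916929
  t = 3.0000: term = 128.932982
  t = 3.5000: term = 165.060626
  t = 4.0000: term = 203.764575
  t = 4.5000: term = 244.556619
  t = 5.0000: term = 17168.895424
Convexity = (1/P) * sum = 18144.538838 / 802.758650 = 22.602732


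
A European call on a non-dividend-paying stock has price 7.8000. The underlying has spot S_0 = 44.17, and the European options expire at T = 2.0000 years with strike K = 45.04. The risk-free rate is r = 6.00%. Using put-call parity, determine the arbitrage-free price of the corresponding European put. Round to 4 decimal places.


Put-call parity: C - P = S_0 * exp(-qT) - K * exp(-rT).
S_0 * exp(-qT) = 44.1700 * 1.00000000 = 44.17000000
K * exp(-rT) = 45.0400 * 0.88692044 = 39.94689647
P = C - S*exp(-qT) + K*exp(-rT)
P = 7.8000 - 44.17000000 + 39.94689647 = 3.5769

Answer: Put price = 3.5769


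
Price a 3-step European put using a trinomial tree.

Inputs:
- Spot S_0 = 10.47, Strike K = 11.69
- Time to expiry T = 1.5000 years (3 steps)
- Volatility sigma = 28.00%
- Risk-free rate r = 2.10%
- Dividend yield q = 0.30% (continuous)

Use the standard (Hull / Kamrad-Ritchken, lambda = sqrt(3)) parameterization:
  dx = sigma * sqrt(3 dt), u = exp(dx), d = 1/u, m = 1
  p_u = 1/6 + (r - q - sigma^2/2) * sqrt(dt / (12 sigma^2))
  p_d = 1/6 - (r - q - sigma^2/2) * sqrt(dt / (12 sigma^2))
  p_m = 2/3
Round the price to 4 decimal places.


dt = T/N = 0.500000; dx = sigma*sqrt(3*dt) = 0.342929
u = exp(dx) = 1.409068; d = 1/u = 0.709689
p_u = 0.151212, p_m = 0.666667, p_d = 0.182122
Discount per step: exp(-r*dt) = 0.989555
Stock lattice S(k, j) with j the centered position index:
  k=0: S(0,+0) = 10.4700
  k=1: S(1,-1) = 7.4304; S(1,+0) = 10.4700; S(1,+1) = 14.7529
  k=2: S(2,-2) = 5.2733; S(2,-1) = 7.4304; S(2,+0) = 10.4700; S(2,+1) = 14.7529; S(2,+2) = 20.7879
  k=3: S(3,-3) = 3.7424; S(3,-2) = 5.2733; S(3,-1) = 7.4304; S(3,+0) = 10.4700; S(3,+1) = 14.7529; S(3,+2) = 20.7879; S(3,+3) = 29.2916
Terminal payoffs V(N, j) = max(K - S_T, 0):
  V(3,-3) = 7.947595; V(3,-2) = 6.416697; V(3,-1) = 4.259557; V(3,+0) = 1.220000; V(3,+1) = 0.000000; V(3,+2) = 0.000000; V(3,+3) = 0.000000
Backward induction: V(k, j) = exp(-r*dt) * [p_u * V(k+1, j+1) + p_m * V(k+1, j) + p_d * V(k+1, j-1)]
  V(2,-2) = exp(-r*dt) * [p_u*4.259557 + p_m*6.416697 + p_d*7.947595] = 6.302795
  V(2,-1) = exp(-r*dt) * [p_u*1.220000 + p_m*4.259557 + p_d*6.416697] = 4.149009
  V(2,+0) = exp(-r*dt) * [p_u*0.000000 + p_m*1.220000 + p_d*4.259557] = 1.572493
  V(2,+1) = exp(-r*dt) * [p_u*0.000000 + p_m*0.000000 + p_d*1.220000] = 0.219868
  V(2,+2) = exp(-r*dt) * [p_u*0.000000 + p_m*0.000000 + p_d*0.000000] = 0.000000
  V(1,-1) = exp(-r*dt) * [p_u*1.572493 + p_m*4.149009 + p_d*6.302795] = 4.108297
  V(1,+0) = exp(-r*dt) * [p_u*0.219868 + p_m*1.572493 + p_d*4.149009] = 1.818011
  V(1,+1) = exp(-r*dt) * [p_u*0.000000 + p_m*0.219868 + p_d*1.572493] = 0.428441
  V(0,+0) = exp(-r*dt) * [p_u*0.428441 + p_m*1.818011 + p_d*4.108297] = 2.003851

Answer: Price = V(0,0) = 2.0039


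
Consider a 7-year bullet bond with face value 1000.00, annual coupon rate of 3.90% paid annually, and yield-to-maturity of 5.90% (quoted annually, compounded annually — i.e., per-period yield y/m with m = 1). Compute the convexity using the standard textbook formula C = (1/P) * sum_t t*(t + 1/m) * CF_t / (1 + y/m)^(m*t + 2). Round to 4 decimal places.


Answer: Convexity = 42.4658

Derivation:
Coupon per period c = face * coupon_rate / m = 39.000000
Periods per year m = 1; per-period yield y/m = 0.059000
Number of cashflows N = 7
Cashflows (t years, CF_t, discount factor 1/(1+y/m)^(m*t), PV):
  t = 1.0000: CF_t = 39.000000, DF = 0.944287, PV = 36.827195
  t = 2.0000: CF_t = 39.000000, DF = 0.891678, PV = 34.775444
  t = 3.0000: CF_t = 39.000000, DF = 0.842000, PV = 32.838002
  t = 4.0000: CF_t = 39.000000, DF = 0.795090, PV = 31.008501
  t = 5.0000: CF_t = 39.000000, DF = 0.750793, PV = 29.280926
  t = 6.0000: CF_t = 39.000000, DF = 0.708964, PV = 27.649600
  t = 7.0000: CF_t = 1039.000000, DF = 0.669466, PV = 695.574780
Price P = sum_t PV_t = 887.954448
Convexity numerator sum_t t*(t + 1/m) * CF_t / (1+y/m)^(m*t + 2):
  t = 1.0000: term = 65.676004
  t = 2.0000: term = 186.051004
  t = 3.0000: term = 351.371112
  t = 4.0000: term = 552.991992
  t = 5.0000: term = 783.274776
  t = 6.0000: term = 1035.490733
  t = 7.0000: term = 34732.811039
Convexity = (1/P) * sum = 37707.666659 / 887.954448 = 42.465767


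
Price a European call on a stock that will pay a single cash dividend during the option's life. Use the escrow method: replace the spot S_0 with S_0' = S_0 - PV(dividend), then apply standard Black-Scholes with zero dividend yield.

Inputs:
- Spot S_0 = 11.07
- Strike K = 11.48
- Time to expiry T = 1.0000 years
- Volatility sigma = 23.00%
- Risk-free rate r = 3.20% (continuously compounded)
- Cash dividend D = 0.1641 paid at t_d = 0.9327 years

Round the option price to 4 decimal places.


PV(D) = D * exp(-r * t_d) = 0.1641 * 0.97059461 = 0.15927457
S_0' = S_0 - PV(D) = 11.0700 - 0.15927457 = 10.91072543
d1 = (ln(S_0'/K) + (r + sigma^2/2)*T) / (sigma*sqrt(T)) = 0.03299956
d2 = d1 - sigma*sqrt(T) = -0.19700044
exp(-rT) = 0.96850658
N(d1) = 0.51316253; N(d2) = 0.42191360
C = S_0' * N(d1) - K * exp(-rT) * N(d2) = 10.91072543 * 0.51316253 - 11.4800 * 0.96850658 * 0.42191360 = 0.9079

Answer: Price = 0.9079


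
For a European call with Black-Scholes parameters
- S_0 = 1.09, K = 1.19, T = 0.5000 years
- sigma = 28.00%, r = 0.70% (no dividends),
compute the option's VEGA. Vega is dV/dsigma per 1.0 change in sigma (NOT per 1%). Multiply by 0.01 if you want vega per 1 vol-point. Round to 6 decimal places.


d1 = -0.3266611645; d2 = -0.5246510632
phi(d1) = 0.3782150645; exp(-qT) = 1.0000000000; exp(-rT) = 0.9965061179
Vega = S * exp(-qT) * phi(d1) * sqrt(T) = 1.0900 * 1.0000000000 * 0.3782150645 * 0.7071067812 = 0.291508

Answer: Vega = 0.291508


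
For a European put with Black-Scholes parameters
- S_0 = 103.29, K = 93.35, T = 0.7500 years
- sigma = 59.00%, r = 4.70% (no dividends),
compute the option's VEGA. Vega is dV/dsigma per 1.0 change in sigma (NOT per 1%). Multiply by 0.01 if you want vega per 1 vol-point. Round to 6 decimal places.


d1 = 0.5224965059; d2 = 0.0115415177
phi(d1) = 0.3480393146; exp(-qT) = 1.0000000000; exp(-rT) = 0.9653640451
Vega = S * exp(-qT) * phi(d1) * sqrt(T) = 103.2900 * 1.0000000000 * 0.3480393146 * 0.8660254038 = 31.132731

Answer: Vega = 31.132731


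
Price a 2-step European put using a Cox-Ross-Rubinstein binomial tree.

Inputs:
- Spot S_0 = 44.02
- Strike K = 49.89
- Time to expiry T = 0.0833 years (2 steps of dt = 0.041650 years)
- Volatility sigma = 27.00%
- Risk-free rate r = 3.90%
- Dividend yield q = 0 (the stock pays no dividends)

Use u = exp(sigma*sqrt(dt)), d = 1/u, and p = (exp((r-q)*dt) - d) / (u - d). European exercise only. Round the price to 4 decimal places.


dt = T/N = 0.041650
u = exp(sigma*sqrt(dt)) = 1.056649; d = 1/u = 0.946388
p = (exp((r-q)*dt) - d) / (u - d) = 0.500972
Discount per step: exp(-r*dt) = 0.998377
Stock lattice S(k, i) with i counting down-moves:
  k=0: S(0,0) = 44.0200
  k=1: S(1,0) = 46.5137; S(1,1) = 41.6600
  k=2: S(2,0) = 49.1486; S(2,1) = 44.0200; S(2,2) = 39.4265
Terminal payoffs V(N, i) = max(K - S_T, 0):
  V(2,0) = 0.741365; V(2,1) = 5.870000; V(2,2) = 10.463464
Backward induction: V(k, i) = exp(-r*dt) * [p * V(k+1, i) + (1-p) * V(k+1, i+1)].
  V(1,0) = exp(-r*dt) * [p*0.741365 + (1-p)*5.870000] = 3.295342
  V(1,1) = exp(-r*dt) * [p*5.870000 + (1-p)*10.463464] = 8.149021
  V(0,0) = exp(-r*dt) * [p*3.295342 + (1-p)*8.149021] = 5.708185

Answer: Price = V(0,0) = 5.7082


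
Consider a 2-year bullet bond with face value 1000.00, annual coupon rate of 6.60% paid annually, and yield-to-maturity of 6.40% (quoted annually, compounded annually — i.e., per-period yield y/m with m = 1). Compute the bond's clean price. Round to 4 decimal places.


Coupon per period c = face * coupon_rate / m = 66.000000
Periods per year m = 1; per-period yield y/m = 0.064000
Number of cashflows N = 2
Cashflows (t years, CF_t, discount factor 1/(1+y/m)^(m*t), PV):
  t = 1.0000: CF_t = 66.000000, DF = 0.939850, PV = 62.030075
  t = 2.0000: CF_t = 1066.000000, DF = 0.883317, PV = 941.616259
Price P = sum_t PV_t = 1003.646334

Answer: Price = 1003.6463


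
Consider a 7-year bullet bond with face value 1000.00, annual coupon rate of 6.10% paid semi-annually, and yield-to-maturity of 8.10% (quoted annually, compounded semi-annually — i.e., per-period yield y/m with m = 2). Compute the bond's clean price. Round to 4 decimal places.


Coupon per period c = face * coupon_rate / m = 30.500000
Periods per year m = 2; per-period yield y/m = 0.040500
Number of cashflows N = 14
Cashflows (t years, CF_t, discount factor 1/(1+y/m)^(m*t), PV):
  t = 0.5000: CF_t = 30.500000, DF = 0.961076, PV = 29.312830
  t = 1.0000: CF_t = 30.500000, DF = 0.923668, PV = 28.171870
  t = 1.5000: CF_t = 30.500000, DF = 0.887715, PV = 27.075319
  t = 2.0000: CF_t = 30.500000, DF = 0.853162, PV = 26.021450
  t = 2.5000: CF_t = 30.500000, DF = 0.819954, PV = 25.008602
  t = 3.0000: CF_t = 30.500000, DF = 0.788039, PV = 24.035177
  t = 3.5000: CF_t = 30.500000, DF = 0.757365, PV = 23.099642
  t = 4.0000: CF_t = 30.500000, DF = 0.727886, PV = 22.200521
  t = 4.5000: CF_t = 30.500000, DF = 0.699554, PV = 21.336397
  t = 5.0000: CF_t = 30.500000, DF = 0.672325, PV = 20.505907
  t = 5.5000: CF_t = 30.500000, DF = 0.646156, PV = 19.707744
  t = 6.0000: CF_t = 30.500000, DF = 0.621005, PV = 18.940648
  t = 6.5000: CF_t = 30.500000, DF = 0.596833, PV = 18.203410
  t = 7.0000: CF_t = 1030.500000, DF = 0.573602, PV = 591.097078
Price P = sum_t PV_t = 894.716595

Answer: Price = 894.7166


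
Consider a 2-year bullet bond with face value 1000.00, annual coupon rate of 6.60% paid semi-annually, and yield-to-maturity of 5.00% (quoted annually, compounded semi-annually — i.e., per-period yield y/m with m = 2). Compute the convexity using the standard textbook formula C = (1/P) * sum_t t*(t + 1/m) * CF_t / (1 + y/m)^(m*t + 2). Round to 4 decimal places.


Answer: Convexity = 4.4670

Derivation:
Coupon per period c = face * coupon_rate / m = 33.000000
Periods per year m = 2; per-period yield y/m = 0.025000
Number of cashflows N = 4
Cashflows (t years, CF_t, discount factor 1/(1+y/m)^(m*t), PV):
  t = 0.5000: CF_t = 33.000000, DF = 0.975610, PV = 32.195122
  t = 1.0000: CF_t = 33.000000, DF = 0.951814, PV = 31.409875
  t = 1.5000: CF_t = 33.000000, DF = 0.928599, PV = 30.643781
  t = 2.0000: CF_t = 1033.000000, DF = 0.905951, PV = 935.847016
Price P = sum_t PV_t = 1030.095794
Convexity numerator sum_t t*(t + 1/m) * CF_t / (1+y/m)^(m*t + 2):
  t = 0.5000: term = 15.321890
  t = 1.0000: term = 44.844557
  t = 1.5000: term = 87.501574
  t = 2.0000: term = 4453.763313
Convexity = (1/P) * sum = 4601.431334 / 1030.095794 = 4.466994


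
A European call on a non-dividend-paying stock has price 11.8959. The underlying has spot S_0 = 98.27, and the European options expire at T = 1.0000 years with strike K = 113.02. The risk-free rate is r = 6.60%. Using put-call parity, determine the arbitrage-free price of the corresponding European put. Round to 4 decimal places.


Answer: Put price = 19.4274

Derivation:
Put-call parity: C - P = S_0 * exp(-qT) - K * exp(-rT).
S_0 * exp(-qT) = 98.2700 * 1.00000000 = 98.27000000
K * exp(-rT) = 113.0200 * 0.93613086 = 105.80151028
P = C - S*exp(-qT) + K*exp(-rT)
P = 11.8959 - 98.27000000 + 105.80151028 = 19.4274


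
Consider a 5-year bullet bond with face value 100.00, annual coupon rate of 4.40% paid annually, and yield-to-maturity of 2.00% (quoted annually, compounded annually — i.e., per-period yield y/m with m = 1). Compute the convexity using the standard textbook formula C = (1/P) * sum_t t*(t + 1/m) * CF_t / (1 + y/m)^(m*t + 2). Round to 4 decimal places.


Answer: Convexity = 25.9202

Derivation:
Coupon per period c = face * coupon_rate / m = 4.400000
Periods per year m = 1; per-period yield y/m = 0.020000
Number of cashflows N = 5
Cashflows (t years, CF_t, discount factor 1/(1+y/m)^(m*t), PV):
  t = 1.0000: CF_t = 4.400000, DF = 0.980392, PV = 4.313725
  t = 2.0000: CF_t = 4.400000, DF = 0.961169, PV = 4.229143
  t = 3.0000: CF_t = 4.400000, DF = 0.942322, PV = 4.146218
  t = 4.0000: CF_t = 4.400000, DF = 0.923845, PV = 4.064920
  t = 5.0000: CF_t = 104.400000, DF = 0.905731, PV = 94.558297
Price P = sum_t PV_t = 111.312303
Convexity numerator sum_t t*(t + 1/m) * CF_t / (1+y/m)^(m*t + 2):
  t = 1.0000: term = 8.292437
  t = 2.0000: term = 24.389519
  t = 3.0000: term = 47.822587
  t = 4.0000: term = 78.141482
  t = 5.0000: term = 2726.594479
Convexity = (1/P) * sum = 2885.240504 / 111.312303 = 25.920230


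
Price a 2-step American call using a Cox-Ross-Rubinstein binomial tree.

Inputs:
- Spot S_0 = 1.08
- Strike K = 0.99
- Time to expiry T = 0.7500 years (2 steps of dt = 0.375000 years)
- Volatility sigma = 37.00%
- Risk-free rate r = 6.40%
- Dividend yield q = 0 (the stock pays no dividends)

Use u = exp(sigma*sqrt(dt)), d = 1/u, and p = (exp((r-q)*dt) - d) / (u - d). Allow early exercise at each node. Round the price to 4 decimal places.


dt = T/N = 0.375000
u = exp(sigma*sqrt(dt)) = 1.254300; d = 1/u = 0.797257
p = (exp((r-q)*dt) - d) / (u - d) = 0.496743
Discount per step: exp(-r*dt) = 0.976286
Stock lattice S(k, i) with i counting down-moves:
  k=0: S(0,0) = 1.0800
  k=1: S(1,0) = 1.3546; S(1,1) = 0.8610
  k=2: S(2,0) = 1.6991; S(2,1) = 1.0800; S(2,2) = 0.6865
Terminal payoffs V(N, i) = max(S_T - K, 0):
  V(2,0) = 0.709130; V(2,1) = 0.090000; V(2,2) = 0.000000
Backward induction: V(k, i) = exp(-r*dt) * [p * V(k+1, i) + (1-p) * V(k+1, i+1)]; then take max(V_cont, immediate exercise) for American.
  V(1,0) = exp(-r*dt) * [p*0.709130 + (1-p)*0.090000] = 0.388121; exercise = 0.364644; V(1,0) = max -> 0.388121
  V(1,1) = exp(-r*dt) * [p*0.090000 + (1-p)*0.000000] = 0.043647; exercise = 0.000000; V(1,1) = max -> 0.043647
  V(0,0) = exp(-r*dt) * [p*0.388121 + (1-p)*0.043647] = 0.209669; exercise = 0.090000; V(0,0) = max -> 0.209669

Answer: Price = V(0,0) = 0.2097


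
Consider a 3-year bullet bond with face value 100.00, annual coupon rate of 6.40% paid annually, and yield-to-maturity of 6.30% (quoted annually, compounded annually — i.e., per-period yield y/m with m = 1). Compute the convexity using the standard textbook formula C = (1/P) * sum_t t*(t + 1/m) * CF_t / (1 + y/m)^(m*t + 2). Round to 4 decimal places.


Answer: Convexity = 9.7884

Derivation:
Coupon per period c = face * coupon_rate / m = 6.400000
Periods per year m = 1; per-period yield y/m = 0.063000
Number of cashflows N = 3
Cashflows (t years, CF_t, discount factor 1/(1+y/m)^(m*t), PV):
  t = 1.0000: CF_t = 6.400000, DF = 0.940734, PV = 6.020696
  t = 2.0000: CF_t = 6.400000, DF = 0.884980, PV = 5.663872
  t = 3.0000: CF_t = 106.400000, DF = 0.832531, PV = 88.581256
Price P = sum_t PV_t = 100.265824
Convexity numerator sum_t t*(t + 1/m) * CF_t / (1+y/m)^(m*t + 2):
  t = 1.0000: term = 10.656392
  t = 2.0000: term = 30.074483
  t = 3.0000: term = 940.711713
Convexity = (1/P) * sum = 981.442587 / 100.265824 = 9.788406


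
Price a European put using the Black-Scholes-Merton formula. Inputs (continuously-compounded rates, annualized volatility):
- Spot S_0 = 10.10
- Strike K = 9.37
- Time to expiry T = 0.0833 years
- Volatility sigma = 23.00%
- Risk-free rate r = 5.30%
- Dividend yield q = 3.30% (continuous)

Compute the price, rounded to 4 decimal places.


Answer: Price = 0.0395

Derivation:
d1 = (ln(S/K) + (r - q + 0.5*sigma^2) * T) / (sigma * sqrt(T)) = 1.18844886
d2 = d1 - sigma * sqrt(T) = 1.12206685
exp(-rT) = 0.99559483; exp(-qT) = 0.99725487
P = K * exp(-rT) * N(-d2) - S_0 * exp(-qT) * N(-d1)
N(-d1) = 0.11732831; N(-d2) = 0.13091701
P = 9.3700 * 0.99559483 * 0.13091701 - 10.1000 * 0.99725487 * 0.11732831 = 0.0395


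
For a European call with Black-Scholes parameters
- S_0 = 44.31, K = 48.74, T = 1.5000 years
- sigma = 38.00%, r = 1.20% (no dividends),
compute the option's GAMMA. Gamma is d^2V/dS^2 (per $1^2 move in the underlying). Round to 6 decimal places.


d1 = 0.0666311425; d2 = -0.3987719086
phi(d1) = 0.3980576688; exp(-qT) = 1.0000000000; exp(-rT) = 0.9821610324
Gamma = exp(-qT) * phi(d1) / (S * sigma * sqrt(T)) = 1.0000000000 * 0.3980576688 / (44.3100 * 0.3800 * 1.2247448714) = 0.019303

Answer: Gamma = 0.019303


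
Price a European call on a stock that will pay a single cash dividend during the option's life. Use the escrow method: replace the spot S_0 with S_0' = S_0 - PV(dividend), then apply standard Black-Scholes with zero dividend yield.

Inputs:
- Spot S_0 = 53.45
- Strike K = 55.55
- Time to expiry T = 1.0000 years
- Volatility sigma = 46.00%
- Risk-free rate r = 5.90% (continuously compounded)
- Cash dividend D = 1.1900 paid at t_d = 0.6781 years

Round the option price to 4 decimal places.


Answer: Price = 9.4902

Derivation:
PV(D) = D * exp(-r * t_d) = 1.1900 * 0.96078185 = 1.14333040
S_0' = S_0 - PV(D) = 53.4500 - 1.14333040 = 52.30666960
d1 = (ln(S_0'/K) + (r + sigma^2/2)*T) / (sigma*sqrt(T)) = 0.22747907
d2 = d1 - sigma*sqrt(T) = -0.23252093
exp(-rT) = 0.94270677
N(d1) = 0.58997438; N(d2) = 0.40806672
C = S_0' * N(d1) - K * exp(-rT) * N(d2) = 52.30666960 * 0.58997438 - 55.5500 * 0.94270677 * 0.40806672 = 9.4902


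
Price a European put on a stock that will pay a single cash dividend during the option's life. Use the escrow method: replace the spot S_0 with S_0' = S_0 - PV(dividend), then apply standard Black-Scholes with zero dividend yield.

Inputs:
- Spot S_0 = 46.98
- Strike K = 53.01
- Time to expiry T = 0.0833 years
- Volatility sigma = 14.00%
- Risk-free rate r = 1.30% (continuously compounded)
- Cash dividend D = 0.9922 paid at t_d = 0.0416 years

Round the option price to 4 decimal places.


PV(D) = D * exp(-r * t_d) = 0.9922 * 0.99945935 = 0.99166356
S_0' = S_0 - PV(D) = 46.9800 - 0.99166356 = 45.98833644
d1 = (ln(S_0'/K) + (r + sigma^2/2)*T) / (sigma*sqrt(T)) = -3.46958414
d2 = d1 - sigma*sqrt(T) = -3.50999057
exp(-rT) = 0.99891769
N(-d1) = 0.99973937; N(-d2) = 0.99977594
P = K * exp(-rT) * N(-d2) - S_0' * N(-d1) = 53.0100 * 0.99891769 * 0.99977594 - 45.98833644 * 0.99973937 = 6.9644

Answer: Price = 6.9644


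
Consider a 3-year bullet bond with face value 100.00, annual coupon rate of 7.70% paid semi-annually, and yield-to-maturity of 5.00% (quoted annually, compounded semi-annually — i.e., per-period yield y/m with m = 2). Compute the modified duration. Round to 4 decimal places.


Coupon per period c = face * coupon_rate / m = 3.850000
Periods per year m = 2; per-period yield y/m = 0.025000
Number of cashflows N = 6
Cashflows (t years, CF_t, discount factor 1/(1+y/m)^(m*t), PV):
  t = 0.5000: CF_t = 3.850000, DF = 0.975610, PV = 3.756098
  t = 1.0000: CF_t = 3.850000, DF = 0.951814, PV = 3.664485
  t = 1.5000: CF_t = 3.850000, DF = 0.928599, PV = 3.575108
  t = 2.0000: CF_t = 3.850000, DF = 0.905951, PV = 3.487910
  t = 2.5000: CF_t = 3.850000, DF = 0.883854, PV = 3.402839
  t = 3.0000: CF_t = 103.850000, DF = 0.862297, PV = 89.549530
Price P = sum_t PV_t = 107.435969
First compute Macaulay numerator sum_t t * PV_t:
  t * PV_t at t = 0.5000: 1.878049
  t * PV_t at t = 1.0000: 3.664485
  t * PV_t at t = 1.5000: 5.362662
  t * PV_t at t = 2.0000: 6.975820
  t * PV_t at t = 2.5000: 8.507098
  t * PV_t at t = 3.0000: 268.648589
Macaulay duration D = 295.036702 / 107.435969 = 2.746163
Modified duration = D / (1 + y/m) = 2.746163 / (1 + 0.025000) = 2.679184

Answer: Modified duration = 2.6792


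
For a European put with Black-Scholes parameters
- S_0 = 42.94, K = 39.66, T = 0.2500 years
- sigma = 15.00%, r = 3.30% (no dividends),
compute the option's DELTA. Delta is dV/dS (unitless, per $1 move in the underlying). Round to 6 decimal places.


Answer: Delta = -0.113721

Derivation:
d1 = 1.2069755915; d2 = 1.1319755915
phi(d1) = 0.1925626791; exp(-qT) = 1.0000000000; exp(-rT) = 0.9917839379
N(-d1) = 0.1137207721
Delta = -exp(-qT) * N(-d1) = -1.0000000000 * 0.1137207721 = -0.113721


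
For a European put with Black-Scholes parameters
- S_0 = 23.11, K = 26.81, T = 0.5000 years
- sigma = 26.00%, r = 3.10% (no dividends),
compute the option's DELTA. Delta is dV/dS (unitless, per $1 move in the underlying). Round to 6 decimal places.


d1 = -0.6315525737; d2 = -0.8154003368
phi(d1) = 0.3268127638; exp(-qT) = 1.0000000000; exp(-rT) = 0.9846195068
N(-d1) = 0.7361603574
Delta = -exp(-qT) * N(-d1) = -1.0000000000 * 0.7361603574 = -0.736160

Answer: Delta = -0.736160


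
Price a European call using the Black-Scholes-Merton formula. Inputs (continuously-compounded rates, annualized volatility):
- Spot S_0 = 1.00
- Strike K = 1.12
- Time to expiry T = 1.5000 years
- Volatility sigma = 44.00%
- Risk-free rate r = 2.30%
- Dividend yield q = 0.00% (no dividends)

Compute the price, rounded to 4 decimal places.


d1 = (ln(S/K) + (r - q + 0.5*sigma^2) * T) / (sigma * sqrt(T)) = 0.12316353
d2 = d1 - sigma * sqrt(T) = -0.41572422
exp(-rT) = 0.96608834; exp(-qT) = 1.00000000
C = S_0 * exp(-qT) * N(d1) - K * exp(-rT) * N(d2)
N(d1) = 0.54901120; N(d2) = 0.33880591
C = 1.0000 * 1.00000000 * 0.54901120 - 1.1200 * 0.96608834 * 0.33880591 = 0.1824

Answer: Price = 0.1824


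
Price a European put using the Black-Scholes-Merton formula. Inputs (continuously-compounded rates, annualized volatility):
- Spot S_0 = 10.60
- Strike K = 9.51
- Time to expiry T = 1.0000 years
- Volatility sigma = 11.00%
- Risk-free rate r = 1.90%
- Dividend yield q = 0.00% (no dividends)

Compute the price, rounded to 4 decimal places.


d1 = (ln(S/K) + (r - q + 0.5*sigma^2) * T) / (sigma * sqrt(T)) = 1.21418295
d2 = d1 - sigma * sqrt(T) = 1.10418295
exp(-rT) = 0.98117936; exp(-qT) = 1.00000000
P = K * exp(-rT) * N(-d2) - S_0 * exp(-qT) * N(-d1)
N(-d1) = 0.11233893; N(-d2) = 0.13475689
P = 9.5100 * 0.98117936 * 0.13475689 - 10.6000 * 1.00000000 * 0.11233893 = 0.0666

Answer: Price = 0.0666


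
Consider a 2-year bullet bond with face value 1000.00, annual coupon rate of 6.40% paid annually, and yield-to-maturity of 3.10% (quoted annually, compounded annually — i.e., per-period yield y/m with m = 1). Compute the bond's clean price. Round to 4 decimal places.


Answer: Price = 1063.0531

Derivation:
Coupon per period c = face * coupon_rate / m = 64.000000
Periods per year m = 1; per-period yield y/m = 0.031000
Number of cashflows N = 2
Cashflows (t years, CF_t, discount factor 1/(1+y/m)^(m*t), PV):
  t = 1.0000: CF_t = 64.000000, DF = 0.969932, PV = 62.075655
  t = 2.0000: CF_t = 1064.000000, DF = 0.940768, PV = 1000.977458
Price P = sum_t PV_t = 1063.053113


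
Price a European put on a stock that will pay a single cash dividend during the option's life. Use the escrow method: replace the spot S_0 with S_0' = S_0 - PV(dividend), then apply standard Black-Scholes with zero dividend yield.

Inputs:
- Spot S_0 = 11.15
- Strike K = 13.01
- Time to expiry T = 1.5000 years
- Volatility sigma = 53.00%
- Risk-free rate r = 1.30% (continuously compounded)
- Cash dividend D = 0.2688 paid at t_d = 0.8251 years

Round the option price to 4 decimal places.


Answer: Price = 4.0321

Derivation:
PV(D) = D * exp(-r * t_d) = 0.2688 * 0.98933102 = 0.26593218
S_0' = S_0 - PV(D) = 11.1500 - 0.26593218 = 10.88406782
d1 = (ln(S_0'/K) + (r + sigma^2/2)*T) / (sigma*sqrt(T)) = 0.07973437
d2 = d1 - sigma*sqrt(T) = -0.56938041
exp(-rT) = 0.98068890
N(-d1) = 0.46822426; N(-d2) = 0.71545100
P = K * exp(-rT) * N(-d2) - S_0' * N(-d1) = 13.0100 * 0.98068890 * 0.71545100 - 10.88406782 * 0.46822426 = 4.0321


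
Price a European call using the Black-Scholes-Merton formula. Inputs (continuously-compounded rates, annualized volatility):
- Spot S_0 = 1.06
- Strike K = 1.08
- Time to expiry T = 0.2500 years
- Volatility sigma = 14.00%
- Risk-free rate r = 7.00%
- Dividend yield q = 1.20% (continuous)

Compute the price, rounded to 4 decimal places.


d1 = (ln(S/K) + (r - q + 0.5*sigma^2) * T) / (sigma * sqrt(T)) = -0.02488761
d2 = d1 - sigma * sqrt(T) = -0.09488761
exp(-rT) = 0.98265224; exp(-qT) = 0.99700450
C = S_0 * exp(-qT) * N(d1) - K * exp(-rT) * N(d2)
N(d1) = 0.49007230; N(d2) = 0.46220205
C = 1.0600 * 0.99700450 * 0.49007230 - 1.0800 * 0.98265224 * 0.46220205 = 0.0274

Answer: Price = 0.0274


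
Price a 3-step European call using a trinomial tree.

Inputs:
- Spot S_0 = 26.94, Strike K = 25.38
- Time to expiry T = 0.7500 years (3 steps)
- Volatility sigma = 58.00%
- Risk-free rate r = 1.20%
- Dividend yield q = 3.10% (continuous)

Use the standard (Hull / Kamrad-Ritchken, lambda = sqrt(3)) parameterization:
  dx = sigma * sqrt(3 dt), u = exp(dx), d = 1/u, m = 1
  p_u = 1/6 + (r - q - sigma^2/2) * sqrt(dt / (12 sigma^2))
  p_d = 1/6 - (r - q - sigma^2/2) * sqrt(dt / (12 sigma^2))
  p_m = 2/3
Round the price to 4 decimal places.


Answer: Price = V(0,0) = 5.3705

Derivation:
dt = T/N = 0.250000; dx = sigma*sqrt(3*dt) = 0.502295
u = exp(dx) = 1.652509; d = 1/u = 0.605140
p_u = 0.120080, p_m = 0.666667, p_d = 0.213253
Discount per step: exp(-r*dt) = 0.997004
Stock lattice S(k, j) with j the centered position index:
  k=0: S(0,+0) = 26.9400
  k=1: S(1,-1) = 16.3025; S(1,+0) = 26.9400; S(1,+1) = 44.5186
  k=2: S(2,-2) = 9.8653; S(2,-1) = 16.3025; S(2,+0) = 26.9400; S(2,+1) = 44.5186; S(2,+2) = 73.5674
  k=3: S(3,-3) = 5.9699; S(3,-2) = 9.8653; S(3,-1) = 16.3025; S(3,+0) = 26.9400; S(3,+1) = 44.5186; S(3,+2) = 73.5674; S(3,+3) = 121.5707
Terminal payoffs V(N, j) = max(S_T - K, 0):
  V(3,-3) = 0.000000; V(3,-2) = 0.000000; V(3,-1) = 0.000000; V(3,+0) = 1.560000; V(3,+1) = 19.138592; V(3,+2) = 48.187374; V(3,+3) = 96.190747
Backward induction: V(k, j) = exp(-r*dt) * [p_u * V(k+1, j+1) + p_m * V(k+1, j) + p_d * V(k+1, j-1)]
  V(2,-2) = exp(-r*dt) * [p_u*0.000000 + p_m*0.000000 + p_d*0.000000] = 0.000000
  V(2,-1) = exp(-r*dt) * [p_u*1.560000 + p_m*0.000000 + p_d*0.000000] = 0.186764
  V(2,+0) = exp(-r*dt) * [p_u*19.138592 + p_m*1.560000 + p_d*0.000000] = 3.328172
  V(2,+1) = exp(-r*dt) * [p_u*48.187374 + p_m*19.138592 + p_d*1.560000] = 18.821549
  V(2,+2) = exp(-r*dt) * [p_u*96.190747 + p_m*48.187374 + p_d*19.138592] = 47.613850
  V(1,-1) = exp(-r*dt) * [p_u*3.328172 + p_m*0.186764 + p_d*0.000000] = 0.522588
  V(1,+0) = exp(-r*dt) * [p_u*18.821549 + p_m*3.328172 + p_d*0.186764] = 4.505174
  V(1,+1) = exp(-r*dt) * [p_u*47.613850 + p_m*18.821549 + p_d*3.328172] = 18.918096
  V(0,+0) = exp(-r*dt) * [p_u*18.918096 + p_m*4.505174 + p_d*0.522588] = 5.370451


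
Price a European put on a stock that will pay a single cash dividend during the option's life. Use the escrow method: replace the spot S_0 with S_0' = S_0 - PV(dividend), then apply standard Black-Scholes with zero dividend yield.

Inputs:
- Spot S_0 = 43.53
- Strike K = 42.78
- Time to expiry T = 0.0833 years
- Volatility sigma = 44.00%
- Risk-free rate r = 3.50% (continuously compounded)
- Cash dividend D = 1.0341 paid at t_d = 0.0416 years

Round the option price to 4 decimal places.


PV(D) = D * exp(-r * t_d) = 1.0341 * 0.99854506 = 1.03259545
S_0' = S_0 - PV(D) = 43.5300 - 1.03259545 = 42.49740455
d1 = (ln(S_0'/K) + (r + sigma^2/2)*T) / (sigma*sqrt(T)) = 0.03426399
d2 = d1 - sigma*sqrt(T) = -0.09272766
exp(-rT) = 0.99708875
N(-d1) = 0.48633332; N(-d2) = 0.53694004
P = K * exp(-rT) * N(-d2) - S_0' * N(-d1) = 42.7800 * 0.99708875 * 0.53694004 - 42.49740455 * 0.48633332 = 2.2355

Answer: Price = 2.2355


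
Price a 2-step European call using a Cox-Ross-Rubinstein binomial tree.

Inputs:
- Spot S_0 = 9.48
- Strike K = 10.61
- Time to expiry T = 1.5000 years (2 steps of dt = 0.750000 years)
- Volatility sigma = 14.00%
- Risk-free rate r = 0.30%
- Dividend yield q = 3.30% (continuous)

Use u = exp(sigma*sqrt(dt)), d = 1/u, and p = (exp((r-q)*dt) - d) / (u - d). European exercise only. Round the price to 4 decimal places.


Answer: Price = V(0,0) = 0.2095

Derivation:
dt = T/N = 0.750000
u = exp(sigma*sqrt(dt)) = 1.128900; d = 1/u = 0.885818
p = (exp((r-q)*dt) - d) / (u - d) = 0.378198
Discount per step: exp(-r*dt) = 0.997753
Stock lattice S(k, i) with i counting down-moves:
  k=0: S(0,0) = 9.4800
  k=1: S(1,0) = 10.7020; S(1,1) = 8.3976
  k=2: S(2,0) = 12.0815; S(2,1) = 9.4800; S(2,2) = 7.4387
Terminal payoffs V(N, i) = max(S_T - K, 0):
  V(2,0) = 1.471453; V(2,1) = 0.000000; V(2,2) = 0.000000
Backward induction: V(k, i) = exp(-r*dt) * [p * V(k+1, i) + (1-p) * V(k+1, i+1)].
  V(1,0) = exp(-r*dt) * [p*1.471453 + (1-p)*0.000000] = 0.555250
  V(1,1) = exp(-r*dt) * [p*0.000000 + (1-p)*0.000000] = 0.000000
  V(0,0) = exp(-r*dt) * [p*0.555250 + (1-p)*0.000000] = 0.209523


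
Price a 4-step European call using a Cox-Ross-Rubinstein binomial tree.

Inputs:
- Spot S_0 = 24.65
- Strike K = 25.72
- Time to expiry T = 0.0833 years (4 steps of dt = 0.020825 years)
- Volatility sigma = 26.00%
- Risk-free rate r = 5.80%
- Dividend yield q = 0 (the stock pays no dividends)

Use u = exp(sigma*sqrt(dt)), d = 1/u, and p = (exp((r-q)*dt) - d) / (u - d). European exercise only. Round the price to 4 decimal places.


dt = T/N = 0.020825
u = exp(sigma*sqrt(dt)) = 1.038233; d = 1/u = 0.963175
p = (exp((r-q)*dt) - d) / (u - d) = 0.506723
Discount per step: exp(-r*dt) = 0.998793
Stock lattice S(k, i) with i counting down-moves:
  k=0: S(0,0) = 24.6500
  k=1: S(1,0) = 25.5924; S(1,1) = 23.7423
  k=2: S(2,0) = 26.5709; S(2,1) = 24.6500; S(2,2) = 22.8680
  k=3: S(3,0) = 27.5868; S(3,1) = 25.5924; S(3,2) = 23.7423; S(3,3) = 22.0258
  k=4: S(4,0) = 28.6415; S(4,1) = 26.5709; S(4,2) = 24.6500; S(4,3) = 22.8680; S(4,4) = 21.2147
Terminal payoffs V(N, i) = max(S_T - K, 0):
  V(4,0) = 2.921535; V(4,1) = 0.850921; V(4,2) = 0.000000; V(4,3) = 0.000000; V(4,4) = 0.000000
Backward induction: V(k, i) = exp(-r*dt) * [p * V(k+1, i) + (1-p) * V(k+1, i+1)].
  V(3,0) = exp(-r*dt) * [p*2.921535 + (1-p)*0.850921] = 1.897855
  V(3,1) = exp(-r*dt) * [p*0.850921 + (1-p)*0.000000] = 0.430661
  V(3,2) = exp(-r*dt) * [p*0.000000 + (1-p)*0.000000] = 0.000000
  V(3,3) = exp(-r*dt) * [p*0.000000 + (1-p)*0.000000] = 0.000000
  V(2,0) = exp(-r*dt) * [p*1.897855 + (1-p)*0.430661] = 1.172704
  V(2,1) = exp(-r*dt) * [p*0.430661 + (1-p)*0.000000] = 0.217962
  V(2,2) = exp(-r*dt) * [p*0.000000 + (1-p)*0.000000] = 0.000000
  V(1,0) = exp(-r*dt) * [p*1.172704 + (1-p)*0.217962] = 0.700905
  V(1,1) = exp(-r*dt) * [p*0.217962 + (1-p)*0.000000] = 0.110313
  V(0,0) = exp(-r*dt) * [p*0.700905 + (1-p)*0.110313] = 0.409085

Answer: Price = V(0,0) = 0.4091


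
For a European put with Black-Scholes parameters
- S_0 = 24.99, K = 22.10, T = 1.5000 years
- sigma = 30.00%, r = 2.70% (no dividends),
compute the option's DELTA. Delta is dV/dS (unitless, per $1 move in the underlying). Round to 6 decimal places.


Answer: Delta = -0.264863

Derivation:
d1 = 0.6284251295; d2 = 0.2610016681
phi(d1) = 0.3274573030; exp(-qT) = 1.0000000000; exp(-rT) = 0.9603091645
N(-d1) = 0.2648627396
Delta = -exp(-qT) * N(-d1) = -1.0000000000 * 0.2648627396 = -0.264863
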